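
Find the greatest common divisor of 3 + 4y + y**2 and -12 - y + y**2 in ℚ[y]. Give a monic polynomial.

Repeated division with remainder:
  y**2 + 4y + 3 = (y**2 - y - 12) + (5y + 15)
  y**2 - y - 12 = ((1/5)y - 4/5)(5y + 15) + (0)
Last nonzero remainder: 5y + 15. Dividing through by 5 gives the monic gcd y + 3.

3 + y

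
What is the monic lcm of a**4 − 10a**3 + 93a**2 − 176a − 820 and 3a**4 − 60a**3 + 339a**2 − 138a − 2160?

Apply the Euclidean algorithm:
  a**4 − 10a**3 + 93a**2 − 176a − 820 = (1/3)(3a**4 − 60a**3 + 339a**2 − 138a − 2160) + (10a**3 − 20a**2 − 130a − 100)
  3a**4 − 60a**3 + 339a**2 − 138a − 2160 = ((3/10)a − 27/5)(10a**3 − 20a**2 − 130a − 100) + (270a**2 − 810a − 2700)
  10a**3 − 20a**2 − 130a − 100 = ((1/27)a + 1/27)(270a**2 − 810a − 2700) + (0)
Last nonzero remainder: 270a**2 − 810a − 2700. Dividing through by 270 gives the monic gcd a**2 − 3a − 10.
Then lcm(f, g) = f·g / gcd(f, g); expanding and making the result monic gives the answer.

a**6 − 27a**5 + 335a**4 − 2477a**3 + 8868a**2 + 1268a − 59040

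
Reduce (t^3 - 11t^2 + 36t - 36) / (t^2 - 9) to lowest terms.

(t^2 - 8t + 12)/(t + 3)

By polynomial division,
  t^3 - 11t^2 + 36t - 36 = (t - 11)(t^2 - 9) + (45t - 135)
  t^2 - 9 = ((1/45)t + 1/15)(45t - 135) + (0)
Last nonzero remainder: 45t - 135. Dividing through by 45 gives the monic gcd t - 3.
Cancel t - 3 from numerator and denominator to get the reduced form.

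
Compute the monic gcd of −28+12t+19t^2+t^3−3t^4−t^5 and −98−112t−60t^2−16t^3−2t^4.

7+4t+t^2

By polynomial division,
  −t^5−3t^4+t^3+19t^2+12t−28 = ((1/2)t−5/2)(−2t^4−16t^3−60t^2−112t−98) + (−9t^3−75t^2−219t−273)
  −2t^4−16t^3−60t^2−112t−98 = ((2/9)t−2/27)(−9t^3−75t^2−219t−273) + (−(152/9)t^2−(608/9)t−1064/9)
  −9t^3−75t^2−219t−273 = ((81/152)t+351/152)(−(152/9)t^2−(608/9)t−1064/9) + (0)
Last nonzero remainder: −(152/9)t^2−(608/9)t−1064/9. Dividing through by −152/9 gives the monic gcd t^2+4t+7.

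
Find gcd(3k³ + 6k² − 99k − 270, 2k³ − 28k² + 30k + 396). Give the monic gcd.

By polynomial division,
  3k³ + 6k² − 99k − 270 = (3/2)(2k³ − 28k² + 30k + 396) + (48k² − 144k − 864)
  2k³ − 28k² + 30k + 396 = ((1/24)k − 11/24)(48k² − 144k − 864) + (0)
Last nonzero remainder: 48k² − 144k − 864. Dividing through by 48 gives the monic gcd k² − 3k − 18.

k² − 3k − 18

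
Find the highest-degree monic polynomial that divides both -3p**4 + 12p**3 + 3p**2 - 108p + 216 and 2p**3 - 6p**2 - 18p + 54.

p**2 - 9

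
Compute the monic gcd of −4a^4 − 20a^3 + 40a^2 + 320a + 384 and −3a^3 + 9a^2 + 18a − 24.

Repeated division with remainder:
  −4a^4 − 20a^3 + 40a^2 + 320a + 384 = ((4/3)a + 32/3)(−3a^3 + 9a^2 + 18a − 24) + (−80a^2 + 160a + 640)
  −3a^3 + 9a^2 + 18a − 24 = ((3/80)a − 3/80)(−80a^2 + 160a + 640) + (0)
Last nonzero remainder: −80a^2 + 160a + 640. Dividing through by −80 gives the monic gcd a^2 − 2a − 8.

a^2 − 2a − 8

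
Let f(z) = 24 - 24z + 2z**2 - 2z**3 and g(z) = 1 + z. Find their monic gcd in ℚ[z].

Euclidean algorithm in ℚ[z]:
  -2z**3 + 2z**2 - 24z + 24 = (-2z**2 + 4z - 28)(z + 1) + (52)
  z + 1 = ((1/52)z + 1/52)(52) + (0)
The last nonzero remainder is the constant 52, so the polynomials are coprime and gcd = 1.

1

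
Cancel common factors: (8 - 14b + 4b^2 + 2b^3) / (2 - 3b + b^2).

(-8 + 6b + 2b^2)/(-2 + b)

Repeated division with remainder:
  2b^3 + 4b^2 - 14b + 8 = (2b + 10)(b^2 - 3b + 2) + (12b - 12)
  b^2 - 3b + 2 = ((1/12)b - 1/6)(12b - 12) + (0)
Last nonzero remainder: 12b - 12. Dividing through by 12 gives the monic gcd b - 1.
Cancel b - 1 from numerator and denominator to get the reduced form.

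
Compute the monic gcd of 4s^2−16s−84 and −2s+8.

1

By polynomial division,
  4s^2−16s−84 = (−2s)(−2s+8) + (−84)
  −2s+8 = ((1/42)s−2/21)(−84) + (0)
The last nonzero remainder is the constant −84, so the polynomials are coprime and gcd = 1.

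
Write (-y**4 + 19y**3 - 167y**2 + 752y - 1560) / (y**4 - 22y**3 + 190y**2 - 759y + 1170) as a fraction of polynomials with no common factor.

(-y**2 + 8y - 40)/(y**2 - 11y + 30)

Euclidean algorithm in ℚ[y]:
  -y**4 + 19y**3 - 167y**2 + 752y - 1560 = (-1)(y**4 - 22y**3 + 190y**2 - 759y + 1170) + (-3y**3 + 23y**2 - 7y - 390)
  y**4 - 22y**3 + 190y**2 - 759y + 1170 = (-(1/3)y + 43/9)(-3y**3 + 23y**2 - 7y - 390) + ((700/9)y**2 - (7700/9)y + 9100/3)
  -3y**3 + 23y**2 - 7y - 390 = (-(27/700)y - 9/70)((700/9)y**2 - (7700/9)y + 9100/3) + (0)
Last nonzero remainder: (700/9)y**2 - (7700/9)y + 9100/3. Dividing through by 700/9 gives the monic gcd y**2 - 11y + 39.
Cancel y**2 - 11y + 39 from numerator and denominator to get the reduced form.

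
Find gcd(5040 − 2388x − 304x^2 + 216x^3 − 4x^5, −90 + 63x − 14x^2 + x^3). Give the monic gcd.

Apply the Euclidean algorithm:
  −4x^5 + 216x^3 − 304x^2 − 2388x + 5040 = (−4x^2 − 56x − 316)(x^3 − 14x^2 + 63x − 90) + (−1560x^2 + 12480x − 23400)
  x^3 − 14x^2 + 63x − 90 = (−(1/1560)x + 1/260)(−1560x^2 + 12480x − 23400) + (0)
Last nonzero remainder: −1560x^2 + 12480x − 23400. Dividing through by −1560 gives the monic gcd x^2 − 8x + 15.

15 − 8x + x^2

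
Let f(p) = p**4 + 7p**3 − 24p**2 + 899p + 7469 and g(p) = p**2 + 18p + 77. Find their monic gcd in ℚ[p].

By polynomial division,
  p**4 + 7p**3 − 24p**2 + 899p + 7469 = (p**2 − 11p + 97)(p**2 + 18p + 77) + (0)
The last nonzero remainder p**2 + 18p + 77 is already monic.

p**2 + 18p + 77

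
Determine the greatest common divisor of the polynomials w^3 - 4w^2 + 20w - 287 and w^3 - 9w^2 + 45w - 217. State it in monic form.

Euclidean algorithm in ℚ[w]:
  w^3 - 4w^2 + 20w - 287 = (w^3 - 9w^2 + 45w - 217) + (5w^2 - 25w - 70)
  w^3 - 9w^2 + 45w - 217 = ((1/5)w - 4/5)(5w^2 - 25w - 70) + (39w - 273)
  5w^2 - 25w - 70 = ((5/39)w + 10/39)(39w - 273) + (0)
Last nonzero remainder: 39w - 273. Dividing through by 39 gives the monic gcd w - 7.

w - 7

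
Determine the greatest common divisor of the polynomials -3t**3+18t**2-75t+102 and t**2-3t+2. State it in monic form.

t-2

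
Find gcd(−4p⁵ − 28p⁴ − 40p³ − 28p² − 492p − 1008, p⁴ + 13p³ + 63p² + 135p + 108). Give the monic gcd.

Apply the Euclidean algorithm:
  −4p⁵ − 28p⁴ − 40p³ − 28p² − 492p − 1008 = (−4p + 24)(p⁴ + 13p³ + 63p² + 135p + 108) + (−100p³ − 1000p² − 3300p − 3600)
  p⁴ + 13p³ + 63p² + 135p + 108 = (−(1/100)p − 3/100)(−100p³ − 1000p² − 3300p − 3600) + (0)
Last nonzero remainder: −100p³ − 1000p² − 3300p − 3600. Dividing through by −100 gives the monic gcd p³ + 10p² + 33p + 36.

p³ + 10p² + 33p + 36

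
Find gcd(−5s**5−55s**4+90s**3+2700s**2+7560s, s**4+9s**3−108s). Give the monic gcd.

Apply the Euclidean algorithm:
  −5s**5−55s**4+90s**3+2700s**2+7560s = (−5s−10)(s**4+9s**3−108s) + (180s**3+2160s**2+6480s)
  s**4+9s**3−108s = ((1/180)s−1/60)(180s**3+2160s**2+6480s) + (0)
Last nonzero remainder: 180s**3+2160s**2+6480s. Dividing through by 180 gives the monic gcd s**3+12s**2+36s.

s**3+12s**2+36s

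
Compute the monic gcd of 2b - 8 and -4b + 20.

Repeated division with remainder:
  2b - 8 = (-1/2)(-4b + 20) + (2)
  -4b + 20 = (-2b + 10)(2) + (0)
The last nonzero remainder is the constant 2, so the polynomials are coprime and gcd = 1.

1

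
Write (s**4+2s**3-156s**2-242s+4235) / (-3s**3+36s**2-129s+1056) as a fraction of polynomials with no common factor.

By polynomial division,
  s**4+2s**3-156s**2-242s+4235 = (-(1/3)s-14/3)(-3s**3+36s**2-129s+1056) + (-31s**2-492s+9163)
  -3s**3+36s**2-129s+1056 = ((3/31)s-2592/961)(-31s**2-492s+9163) + (-(2251392/961)s+24765312/961)
  -31s**2-492s+9163 = ((29791/2251392)s+800513/2251392)(-(2251392/961)s+24765312/961) + (0)
Last nonzero remainder: -(2251392/961)s+24765312/961. Dividing through by -2251392/961 gives the monic gcd s-11.
Cancel s-11 from numerator and denominator to get the reduced form.

(-s**3-13s**2+13s+385)/(3s**2-3s+96)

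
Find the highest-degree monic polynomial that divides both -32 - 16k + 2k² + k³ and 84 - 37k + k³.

By polynomial division,
  k³ + 2k² - 16k - 32 = (k³ - 37k + 84) + (2k² + 21k - 116)
  k³ - 37k + 84 = ((1/2)k - 21/4)(2k² + 21k - 116) + ((525/4)k - 525)
  2k² + 21k - 116 = ((8/525)k + 116/525)((525/4)k - 525) + (0)
Last nonzero remainder: (525/4)k - 525. Dividing through by 525/4 gives the monic gcd k - 4.

-4 + k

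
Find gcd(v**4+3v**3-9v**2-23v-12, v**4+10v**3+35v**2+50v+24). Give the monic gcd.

Apply the Euclidean algorithm:
  v**4+3v**3-9v**2-23v-12 = (v**4+10v**3+35v**2+50v+24) + (-7v**3-44v**2-73v-36)
  v**4+10v**3+35v**2+50v+24 = (-(1/7)v-26/49)(-7v**3-44v**2-73v-36) + ((60/49)v**2+(300/49)v+240/49)
  -7v**3-44v**2-73v-36 = (-(343/60)v-147/20)((60/49)v**2+(300/49)v+240/49) + (0)
Last nonzero remainder: (60/49)v**2+(300/49)v+240/49. Dividing through by 60/49 gives the monic gcd v**2+5v+4.

v**2+5v+4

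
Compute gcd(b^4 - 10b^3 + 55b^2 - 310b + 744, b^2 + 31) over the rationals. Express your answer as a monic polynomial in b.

b^2 + 31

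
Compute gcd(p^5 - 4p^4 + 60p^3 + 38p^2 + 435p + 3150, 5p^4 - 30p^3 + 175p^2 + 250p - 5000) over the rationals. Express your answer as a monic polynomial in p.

p^2 - 5p + 50

Euclidean algorithm in ℚ[p]:
  p^5 - 4p^4 + 60p^3 + 38p^2 + 435p + 3150 = ((1/5)p + 2/5)(5p^4 - 30p^3 + 175p^2 + 250p - 5000) + (37p^3 - 82p^2 + 1335p + 5150)
  5p^4 - 30p^3 + 175p^2 + 250p - 5000 = ((5/37)p - 700/1369)(37p^3 - 82p^2 + 1335p + 5150) + (-(64800/1369)p^2 + (324000/1369)p - 3240000/1369)
  37p^3 - 82p^2 + 1335p + 5150 = (-(50653/64800)p - 141007/64800)(-(64800/1369)p^2 + (324000/1369)p - 3240000/1369) + (0)
Last nonzero remainder: -(64800/1369)p^2 + (324000/1369)p - 3240000/1369. Dividing through by -64800/1369 gives the monic gcd p^2 - 5p + 50.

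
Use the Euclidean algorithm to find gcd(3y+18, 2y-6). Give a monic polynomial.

By polynomial division,
  3y+18 = (3/2)(2y-6) + (27)
  2y-6 = ((2/27)y-2/9)(27) + (0)
The last nonzero remainder is the constant 27, so the polynomials are coprime and gcd = 1.

1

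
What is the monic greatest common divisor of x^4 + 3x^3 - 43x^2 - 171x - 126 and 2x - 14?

x - 7

Apply the Euclidean algorithm:
  x^4 + 3x^3 - 43x^2 - 171x - 126 = ((1/2)x^3 + 5x^2 + (27/2)x + 9)(2x - 14) + (0)
Last nonzero remainder: 2x - 14. Dividing through by 2 gives the monic gcd x - 7.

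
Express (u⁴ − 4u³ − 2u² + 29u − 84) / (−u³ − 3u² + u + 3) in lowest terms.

(−u³ + 7u² − 19u + 28)/(u² − 1)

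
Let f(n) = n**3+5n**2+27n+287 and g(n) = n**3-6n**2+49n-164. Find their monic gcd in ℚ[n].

n**2-2n+41

By polynomial division,
  n**3+5n**2+27n+287 = (n**3-6n**2+49n-164) + (11n**2-22n+451)
  n**3-6n**2+49n-164 = ((1/11)n-4/11)(11n**2-22n+451) + (0)
Last nonzero remainder: 11n**2-22n+451. Dividing through by 11 gives the monic gcd n**2-2n+41.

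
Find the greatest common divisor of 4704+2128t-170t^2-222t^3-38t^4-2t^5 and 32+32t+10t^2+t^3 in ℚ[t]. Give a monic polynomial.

16+8t+t^2

By polynomial division,
  -2t^5-38t^4-222t^3-170t^2+2128t+4704 = (-2t^2-18t+22)(t^3+10t^2+32t+32) + (250t^2+2000t+4000)
  t^3+10t^2+32t+32 = ((1/250)t+1/125)(250t^2+2000t+4000) + (0)
Last nonzero remainder: 250t^2+2000t+4000. Dividing through by 250 gives the monic gcd t^2+8t+16.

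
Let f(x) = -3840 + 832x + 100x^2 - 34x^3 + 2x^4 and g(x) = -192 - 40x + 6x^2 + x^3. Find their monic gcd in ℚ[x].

-6 + x

Apply the Euclidean algorithm:
  2x^4 - 34x^3 + 100x^2 + 832x - 3840 = (2x - 46)(x^3 + 6x^2 - 40x - 192) + (456x^2 - 624x - 12672)
  x^3 + 6x^2 - 40x - 192 = ((1/456)x + 35/2166)(456x^2 - 624x - 12672) + (-(768/361)x + 4608/361)
  456x^2 - 624x - 12672 = (-(6859/32)x - 3971/4)(-(768/361)x + 4608/361) + (0)
Last nonzero remainder: -(768/361)x + 4608/361. Dividing through by -768/361 gives the monic gcd x - 6.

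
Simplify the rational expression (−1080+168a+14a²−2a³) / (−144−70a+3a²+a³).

Repeated division with remainder:
  −2a³+14a²+168a−1080 = (−2)(a³+3a²−70a−144) + (20a²+28a−1368)
  a³+3a²−70a−144 = ((1/20)a+2/25)(20a²+28a−1368) + (−(96/25)a−864/25)
  20a²+28a−1368 = (−(125/24)a+475/12)(−(96/25)a−864/25) + (0)
Last nonzero remainder: −(96/25)a−864/25. Dividing through by −96/25 gives the monic gcd a+9.
Cancel a+9 from numerator and denominator to get the reduced form.

(−120+32a−2a²)/(−16−6a+a²)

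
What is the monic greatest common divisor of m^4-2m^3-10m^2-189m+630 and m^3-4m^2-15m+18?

m-6

Apply the Euclidean algorithm:
  m^4-2m^3-10m^2-189m+630 = (m+2)(m^3-4m^2-15m+18) + (13m^2-177m+594)
  m^3-4m^2-15m+18 = ((1/13)m+125/169)(13m^2-177m+594) + ((11868/169)m-71208/169)
  13m^2-177m+594 = ((2197/11868)m-5577/3956)((11868/169)m-71208/169) + (0)
Last nonzero remainder: (11868/169)m-71208/169. Dividing through by 11868/169 gives the monic gcd m-6.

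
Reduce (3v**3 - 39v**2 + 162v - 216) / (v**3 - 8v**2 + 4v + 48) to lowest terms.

(3v - 9)/(v + 2)

Euclidean algorithm in ℚ[v]:
  3v**3 - 39v**2 + 162v - 216 = (3)(v**3 - 8v**2 + 4v + 48) + (-15v**2 + 150v - 360)
  v**3 - 8v**2 + 4v + 48 = (-(1/15)v - 2/15)(-15v**2 + 150v - 360) + (0)
Last nonzero remainder: -15v**2 + 150v - 360. Dividing through by -15 gives the monic gcd v**2 - 10v + 24.
Cancel v**2 - 10v + 24 from numerator and denominator to get the reduced form.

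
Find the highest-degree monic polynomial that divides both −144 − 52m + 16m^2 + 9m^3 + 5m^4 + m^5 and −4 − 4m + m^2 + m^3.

−4 + m^2

By polynomial division,
  m^5 + 5m^4 + 9m^3 + 16m^2 − 52m − 144 = (m^2 + 4m + 9)(m^3 + m^2 − 4m − 4) + (27m^2 − 108)
  m^3 + m^2 − 4m − 4 = ((1/27)m + 1/27)(27m^2 − 108) + (0)
Last nonzero remainder: 27m^2 − 108. Dividing through by 27 gives the monic gcd m^2 − 4.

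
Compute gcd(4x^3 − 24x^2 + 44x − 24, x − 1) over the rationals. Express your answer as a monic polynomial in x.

By polynomial division,
  4x^3 − 24x^2 + 44x − 24 = (4x^2 − 20x + 24)(x − 1) + (0)
The last nonzero remainder x − 1 is already monic.

x − 1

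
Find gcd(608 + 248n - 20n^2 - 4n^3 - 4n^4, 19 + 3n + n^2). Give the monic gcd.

19 + 3n + n^2

Euclidean algorithm in ℚ[n]:
  -4n^4 - 4n^3 - 20n^2 + 248n + 608 = (-4n^2 + 8n + 32)(n^2 + 3n + 19) + (0)
The last nonzero remainder n^2 + 3n + 19 is already monic.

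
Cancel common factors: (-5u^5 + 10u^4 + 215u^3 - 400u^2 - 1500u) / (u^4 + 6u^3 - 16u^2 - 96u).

(-5u^3 + 40u^2 - 25u - 250)/(u^2 - 16)

Euclidean algorithm in ℚ[u]:
  -5u^5 + 10u^4 + 215u^3 - 400u^2 - 1500u = (-5u + 40)(u^4 + 6u^3 - 16u^2 - 96u) + (-105u^3 - 240u^2 + 2340u)
  u^4 + 6u^3 - 16u^2 - 96u = (-(1/105)u - 26/735)(-105u^3 - 240u^2 + 2340u) + (-(108/49)u^2 - (648/49)u)
  -105u^3 - 240u^2 + 2340u = ((1715/36)u - 3185/18)(-(108/49)u^2 - (648/49)u) + (0)
Last nonzero remainder: -(108/49)u^2 - (648/49)u. Dividing through by -108/49 gives the monic gcd u^2 + 6u.
Cancel u^2 + 6u from numerator and denominator to get the reduced form.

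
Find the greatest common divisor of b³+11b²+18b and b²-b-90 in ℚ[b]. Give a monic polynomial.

Euclidean algorithm in ℚ[b]:
  b³+11b²+18b = (b+12)(b²-b-90) + (120b+1080)
  b²-b-90 = ((1/120)b-1/12)(120b+1080) + (0)
Last nonzero remainder: 120b+1080. Dividing through by 120 gives the monic gcd b+9.

b+9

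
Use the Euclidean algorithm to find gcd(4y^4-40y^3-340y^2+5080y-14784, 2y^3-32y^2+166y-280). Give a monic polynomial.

Repeated division with remainder:
  4y^4-40y^3-340y^2+5080y-14784 = (2y+12)(2y^3-32y^2+166y-280) + (-288y^2+3648y-11424)
  2y^3-32y^2+166y-280 = (-(1/144)y+5/216)(-288y^2+3648y-11424) + ((20/9)y-140/9)
  -288y^2+3648y-11424 = (-(648/5)y+3672/5)((20/9)y-140/9) + (0)
Last nonzero remainder: (20/9)y-140/9. Dividing through by 20/9 gives the monic gcd y-7.

y-7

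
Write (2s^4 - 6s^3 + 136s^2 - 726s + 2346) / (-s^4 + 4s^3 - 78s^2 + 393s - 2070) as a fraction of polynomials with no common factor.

By polynomial division,
  2s^4 - 6s^3 + 136s^2 - 726s + 2346 = (-2)(-s^4 + 4s^3 - 78s^2 + 393s - 2070) + (2s^3 - 20s^2 + 60s - 1794)
  -s^4 + 4s^3 - 78s^2 + 393s - 2070 = (-(1/2)s - 3)(2s^3 - 20s^2 + 60s - 1794) + (-108s^2 - 324s - 7452)
  2s^3 - 20s^2 + 60s - 1794 = (-(1/54)s + 13/54)(-108s^2 - 324s - 7452) + (0)
Last nonzero remainder: -108s^2 - 324s - 7452. Dividing through by -108 gives the monic gcd s^2 + 3s + 69.
Cancel s^2 + 3s + 69 from numerator and denominator to get the reduced form.

(-2s^2 + 12s - 34)/(s^2 - 7s + 30)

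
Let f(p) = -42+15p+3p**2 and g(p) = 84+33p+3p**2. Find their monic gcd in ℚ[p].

Apply the Euclidean algorithm:
  3p**2+15p-42 = (3p**2+33p+84) + (-18p-126)
  3p**2+33p+84 = (-(1/6)p-2/3)(-18p-126) + (0)
Last nonzero remainder: -18p-126. Dividing through by -18 gives the monic gcd p+7.

7+p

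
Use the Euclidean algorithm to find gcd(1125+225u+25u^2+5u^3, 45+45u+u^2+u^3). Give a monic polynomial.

Repeated division with remainder:
  5u^3+25u^2+225u+1125 = (5)(u^3+u^2+45u+45) + (20u^2+900)
  u^3+u^2+45u+45 = ((1/20)u+1/20)(20u^2+900) + (0)
Last nonzero remainder: 20u^2+900. Dividing through by 20 gives the monic gcd u^2+45.

45+u^2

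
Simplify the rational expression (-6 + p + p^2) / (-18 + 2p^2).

(-2 + p)/(-6 + 2p)

Euclidean algorithm in ℚ[p]:
  p^2 + p - 6 = (1/2)(2p^2 - 18) + (p + 3)
  2p^2 - 18 = (2p - 6)(p + 3) + (0)
The last nonzero remainder p + 3 is already monic.
Cancel p + 3 from numerator and denominator to get the reduced form.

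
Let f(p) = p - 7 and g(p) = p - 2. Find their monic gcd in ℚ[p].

1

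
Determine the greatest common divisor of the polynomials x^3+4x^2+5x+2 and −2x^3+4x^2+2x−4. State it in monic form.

Apply the Euclidean algorithm:
  x^3+4x^2+5x+2 = (−1/2)(−2x^3+4x^2+2x−4) + (6x^2+6x)
  −2x^3+4x^2+2x−4 = (−(1/3)x+1)(6x^2+6x) + (−4x−4)
  6x^2+6x = (−(3/2)x)(−4x−4) + (0)
Last nonzero remainder: −4x−4. Dividing through by −4 gives the monic gcd x+1.

x+1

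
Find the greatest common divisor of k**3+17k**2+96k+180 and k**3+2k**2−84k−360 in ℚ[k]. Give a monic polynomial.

k**2+12k+36

Apply the Euclidean algorithm:
  k**3+17k**2+96k+180 = (k**3+2k**2−84k−360) + (15k**2+180k+540)
  k**3+2k**2−84k−360 = ((1/15)k−2/3)(15k**2+180k+540) + (0)
Last nonzero remainder: 15k**2+180k+540. Dividing through by 15 gives the monic gcd k**2+12k+36.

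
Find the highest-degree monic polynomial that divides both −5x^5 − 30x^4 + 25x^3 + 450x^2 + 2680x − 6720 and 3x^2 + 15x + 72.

Apply the Euclidean algorithm:
  −5x^5 − 30x^4 + 25x^3 + 450x^2 + 2680x − 6720 = (−(5/3)x^3 − (5/3)x^2 + (170/3)x − 280/3)(3x^2 + 15x + 72) + (0)
Last nonzero remainder: 3x^2 + 15x + 72. Dividing through by 3 gives the monic gcd x^2 + 5x + 24.

x^2 + 5x + 24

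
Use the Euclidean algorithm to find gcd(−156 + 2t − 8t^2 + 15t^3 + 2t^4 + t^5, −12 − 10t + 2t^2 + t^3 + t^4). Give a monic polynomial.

Repeated division with remainder:
  t^5 + 2t^4 + 15t^3 − 8t^2 + 2t − 156 = (t + 1)(t^4 + t^3 + 2t^2 − 10t − 12) + (12t^3 + 24t − 144)
  t^4 + t^3 + 2t^2 − 10t − 12 = ((1/12)t + 1/12)(12t^3 + 24t − 144) + (0)
Last nonzero remainder: 12t^3 + 24t − 144. Dividing through by 12 gives the monic gcd t^3 + 2t − 12.

−12 + 2t + t^3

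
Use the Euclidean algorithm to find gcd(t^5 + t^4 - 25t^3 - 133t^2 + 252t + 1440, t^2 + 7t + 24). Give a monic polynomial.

By polynomial division,
  t^5 + t^4 - 25t^3 - 133t^2 + 252t + 1440 = (t^3 - 6t^2 - 7t + 60)(t^2 + 7t + 24) + (0)
The last nonzero remainder t^2 + 7t + 24 is already monic.

t^2 + 7t + 24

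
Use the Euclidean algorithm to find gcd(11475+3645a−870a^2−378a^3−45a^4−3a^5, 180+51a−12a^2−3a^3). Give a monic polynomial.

15+8a+a^2

Repeated division with remainder:
  −3a^5−45a^4−378a^3−870a^2+3645a+11475 = (a^2+11a+99)(−3a^3−12a^2+51a+180) + (−423a^2−3384a−6345)
  −3a^3−12a^2+51a+180 = ((1/141)a−4/141)(−423a^2−3384a−6345) + (0)
Last nonzero remainder: −423a^2−3384a−6345. Dividing through by −423 gives the monic gcd a^2+8a+15.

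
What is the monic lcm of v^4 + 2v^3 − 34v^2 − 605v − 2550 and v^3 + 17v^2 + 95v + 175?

Euclidean algorithm in ℚ[v]:
  v^4 + 2v^3 − 34v^2 − 605v − 2550 = (v − 15)(v^3 + 17v^2 + 95v + 175) + (126v^2 + 645v + 75)
  v^3 + 17v^2 + 95v + 175 = ((1/126)v + 499/5292)(126v^2 + 645v + 75) + ((59245/1764)v + 296225/1764)
  126v^2 + 645v + 75 = ((222264/59245)v + 5292/11849)((59245/1764)v + 296225/1764) + (0)
Last nonzero remainder: (59245/1764)v + 296225/1764. Dividing through by 59245/1764 gives the monic gcd v + 5.
Then lcm(f, g) = f·g / gcd(f, g); expanding and making the result monic gives the answer.

v^6 + 14v^5 + 25v^4 − 943v^3 − 11000v^2 − 51775v − 89250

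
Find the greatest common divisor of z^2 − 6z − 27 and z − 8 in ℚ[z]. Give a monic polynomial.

Repeated division with remainder:
  z^2 − 6z − 27 = (z + 2)(z − 8) + (−11)
  z − 8 = (−(1/11)z + 8/11)(−11) + (0)
The last nonzero remainder is the constant −11, so the polynomials are coprime and gcd = 1.

1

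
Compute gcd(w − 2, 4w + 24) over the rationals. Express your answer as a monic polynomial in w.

1

By polynomial division,
  w − 2 = (1/4)(4w + 24) + (−8)
  4w + 24 = (−(1/2)w − 3)(−8) + (0)
The last nonzero remainder is the constant −8, so the polynomials are coprime and gcd = 1.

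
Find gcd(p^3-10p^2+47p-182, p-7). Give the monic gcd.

Apply the Euclidean algorithm:
  p^3-10p^2+47p-182 = (p^2-3p+26)(p-7) + (0)
The last nonzero remainder p-7 is already monic.

p-7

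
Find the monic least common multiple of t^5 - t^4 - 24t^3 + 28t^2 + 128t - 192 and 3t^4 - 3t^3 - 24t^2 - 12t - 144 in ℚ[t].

Euclidean algorithm in ℚ[t]:
  t^5 - t^4 - 24t^3 + 28t^2 + 128t - 192 = ((1/3)t)(3t^4 - 3t^3 - 24t^2 - 12t - 144) + (-16t^3 + 32t^2 + 176t - 192)
  3t^4 - 3t^3 - 24t^2 - 12t - 144 = (-(3/16)t - 3/16)(-16t^3 + 32t^2 + 176t - 192) + (15t^2 - 15t - 180)
  -16t^3 + 32t^2 + 176t - 192 = (-(16/15)t + 16/15)(15t^2 - 15t - 180) + (0)
Last nonzero remainder: 15t^2 - 15t - 180. Dividing through by 15 gives the monic gcd t^2 - t - 12.
Then lcm(f, g) = f·g / gcd(f, g); expanding and making the result monic gives the answer.

t^7 - t^6 - 20t^5 + 24t^4 + 32t^3 - 80t^2 + 512t - 768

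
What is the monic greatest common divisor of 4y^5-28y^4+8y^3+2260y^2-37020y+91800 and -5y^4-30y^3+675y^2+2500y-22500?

y^2+y-90

Repeated division with remainder:
  4y^5-28y^4+8y^3+2260y^2-37020y+91800 = (-(4/5)y+52/5)(-5y^4-30y^3+675y^2+2500y-22500) + (860y^3-2760y^2-81020y+325800)
  -5y^4-30y^3+675y^2+2500y-22500 = (-(1/172)y-99/1849)(860y^3-2760y^2-81020y+325800) + ((103870/1849)y^2+(103870/1849)y-9348300/1849)
  860y^3-2760y^2-81020y+325800 = ((159014/10387)y-669338/10387)((103870/1849)y^2+(103870/1849)y-9348300/1849) + (0)
Last nonzero remainder: (103870/1849)y^2+(103870/1849)y-9348300/1849. Dividing through by 103870/1849 gives the monic gcd y^2+y-90.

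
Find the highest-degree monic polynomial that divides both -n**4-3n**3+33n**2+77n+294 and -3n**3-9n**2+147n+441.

Apply the Euclidean algorithm:
  -n**4-3n**3+33n**2+77n+294 = ((1/3)n)(-3n**3-9n**2+147n+441) + (-16n**2-70n+294)
  -3n**3-9n**2+147n+441 = ((3/16)n-33/128)(-16n**2-70n+294) + ((4725/64)n+33075/64)
  -16n**2-70n+294 = (-(1024/4725)n+128/225)((4725/64)n+33075/64) + (0)
Last nonzero remainder: (4725/64)n+33075/64. Dividing through by 4725/64 gives the monic gcd n+7.

n+7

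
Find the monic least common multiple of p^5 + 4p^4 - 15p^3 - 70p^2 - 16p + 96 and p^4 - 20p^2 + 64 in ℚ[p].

Apply the Euclidean algorithm:
  p^5 + 4p^4 - 15p^3 - 70p^2 - 16p + 96 = (p + 4)(p^4 - 20p^2 + 64) + (5p^3 + 10p^2 - 80p - 160)
  p^4 - 20p^2 + 64 = ((1/5)p - 2/5)(5p^3 + 10p^2 - 80p - 160) + (0)
Last nonzero remainder: 5p^3 + 10p^2 - 80p - 160. Dividing through by 5 gives the monic gcd p^3 + 2p^2 - 16p - 32.
Then lcm(f, g) = f·g / gcd(f, g); expanding and making the result monic gives the answer.

p^6 + 2p^5 - 23p^4 - 40p^3 + 124p^2 + 128p - 192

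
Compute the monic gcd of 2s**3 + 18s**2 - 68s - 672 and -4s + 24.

s - 6

By polynomial division,
  2s**3 + 18s**2 - 68s - 672 = (-(1/2)s**2 - (15/2)s - 28)(-4s + 24) + (0)
Last nonzero remainder: -4s + 24. Dividing through by -4 gives the monic gcd s - 6.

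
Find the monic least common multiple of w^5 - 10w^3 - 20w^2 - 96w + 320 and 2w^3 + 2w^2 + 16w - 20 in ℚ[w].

Euclidean algorithm in ℚ[w]:
  w^5 - 10w^3 - 20w^2 - 96w + 320 = ((1/2)w^2 - (1/2)w - 17/2)(2w^3 + 2w^2 + 16w - 20) + (15w^2 + 30w + 150)
  2w^3 + 2w^2 + 16w - 20 = ((2/15)w - 2/15)(15w^2 + 30w + 150) + (0)
Last nonzero remainder: 15w^2 + 30w + 150. Dividing through by 15 gives the monic gcd w^2 + 2w + 10.
Then lcm(f, g) = f·g / gcd(f, g); expanding and making the result monic gives the answer.

w^6 - w^5 - 10w^4 - 10w^3 - 76w^2 + 416w - 320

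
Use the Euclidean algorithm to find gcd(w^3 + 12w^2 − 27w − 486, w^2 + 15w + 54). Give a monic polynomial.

Repeated division with remainder:
  w^3 + 12w^2 − 27w − 486 = (w − 3)(w^2 + 15w + 54) + (−36w − 324)
  w^2 + 15w + 54 = (−(1/36)w − 1/6)(−36w − 324) + (0)
Last nonzero remainder: −36w − 324. Dividing through by −36 gives the monic gcd w + 9.

w + 9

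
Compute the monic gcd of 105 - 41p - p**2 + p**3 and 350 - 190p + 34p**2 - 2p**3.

-5 + p

Apply the Euclidean algorithm:
  p**3 - p**2 - 41p + 105 = (-1/2)(-2p**3 + 34p**2 - 190p + 350) + (16p**2 - 136p + 280)
  -2p**3 + 34p**2 - 190p + 350 = (-(1/8)p + 17/16)(16p**2 - 136p + 280) + (-(21/2)p + 105/2)
  16p**2 - 136p + 280 = (-(32/21)p + 16/3)(-(21/2)p + 105/2) + (0)
Last nonzero remainder: -(21/2)p + 105/2. Dividing through by -21/2 gives the monic gcd p - 5.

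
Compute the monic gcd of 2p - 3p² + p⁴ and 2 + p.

Apply the Euclidean algorithm:
  p⁴ - 3p² + 2p = (p³ - 2p² + p)(p + 2) + (0)
The last nonzero remainder p + 2 is already monic.

2 + p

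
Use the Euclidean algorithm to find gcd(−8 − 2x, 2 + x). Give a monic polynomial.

By polynomial division,
  −2x − 8 = (−2)(x + 2) + (−4)
  x + 2 = (−(1/4)x − 1/2)(−4) + (0)
The last nonzero remainder is the constant −4, so the polynomials are coprime and gcd = 1.

1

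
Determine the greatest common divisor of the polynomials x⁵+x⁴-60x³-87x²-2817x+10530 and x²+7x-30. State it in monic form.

x²+7x-30

Apply the Euclidean algorithm:
  x⁵+x⁴-60x³-87x²-2817x+10530 = (x³-6x²+12x-351)(x²+7x-30) + (0)
The last nonzero remainder x²+7x-30 is already monic.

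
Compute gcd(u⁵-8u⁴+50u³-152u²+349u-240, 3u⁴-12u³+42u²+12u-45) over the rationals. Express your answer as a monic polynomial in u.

Repeated division with remainder:
  u⁵-8u⁴+50u³-152u²+349u-240 = ((1/3)u-4/3)(3u⁴-12u³+42u²+12u-45) + (20u³-100u²+380u-300)
  3u⁴-12u³+42u²+12u-45 = ((3/20)u+3/20)(20u³-100u²+380u-300) + (0)
Last nonzero remainder: 20u³-100u²+380u-300. Dividing through by 20 gives the monic gcd u³-5u²+19u-15.

u³-5u²+19u-15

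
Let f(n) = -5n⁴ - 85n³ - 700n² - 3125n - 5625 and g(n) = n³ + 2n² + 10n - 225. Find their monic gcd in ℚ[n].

n² + 7n + 45

Apply the Euclidean algorithm:
  -5n⁴ - 85n³ - 700n² - 3125n - 5625 = (-5n - 75)(n³ + 2n² + 10n - 225) + (-500n² - 3500n - 22500)
  n³ + 2n² + 10n - 225 = (-(1/500)n + 1/100)(-500n² - 3500n - 22500) + (0)
Last nonzero remainder: -500n² - 3500n - 22500. Dividing through by -500 gives the monic gcd n² + 7n + 45.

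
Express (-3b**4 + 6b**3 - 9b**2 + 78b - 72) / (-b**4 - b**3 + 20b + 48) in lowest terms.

(3b - 3)/(b + 2)

By polynomial division,
  -3b**4 + 6b**3 - 9b**2 + 78b - 72 = (3)(-b**4 - b**3 + 20b + 48) + (9b**3 - 9b**2 + 18b - 216)
  -b**4 - b**3 + 20b + 48 = (-(1/9)b - 2/9)(9b**3 - 9b**2 + 18b - 216) + (0)
Last nonzero remainder: 9b**3 - 9b**2 + 18b - 216. Dividing through by 9 gives the monic gcd b**3 - b**2 + 2b - 24.
Cancel b**3 - b**2 + 2b - 24 from numerator and denominator to get the reduced form.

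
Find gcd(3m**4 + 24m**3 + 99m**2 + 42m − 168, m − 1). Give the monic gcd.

Euclidean algorithm in ℚ[m]:
  3m**4 + 24m**3 + 99m**2 + 42m − 168 = (3m**3 + 27m**2 + 126m + 168)(m − 1) + (0)
The last nonzero remainder m − 1 is already monic.

m − 1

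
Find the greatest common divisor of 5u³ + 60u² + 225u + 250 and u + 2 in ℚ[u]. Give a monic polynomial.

Apply the Euclidean algorithm:
  5u³ + 60u² + 225u + 250 = (5u² + 50u + 125)(u + 2) + (0)
The last nonzero remainder u + 2 is already monic.

u + 2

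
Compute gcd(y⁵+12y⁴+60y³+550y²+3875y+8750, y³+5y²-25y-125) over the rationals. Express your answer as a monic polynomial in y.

y²+10y+25

Repeated division with remainder:
  y⁵+12y⁴+60y³+550y²+3875y+8750 = (y²+7y+50)(y³+5y²-25y-125) + (600y²+6000y+15000)
  y³+5y²-25y-125 = ((1/600)y-1/120)(600y²+6000y+15000) + (0)
Last nonzero remainder: 600y²+6000y+15000. Dividing through by 600 gives the monic gcd y²+10y+25.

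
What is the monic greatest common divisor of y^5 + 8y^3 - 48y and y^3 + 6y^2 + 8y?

Repeated division with remainder:
  y^5 + 8y^3 - 48y = (y^2 - 6y + 36)(y^3 + 6y^2 + 8y) + (-168y^2 - 336y)
  y^3 + 6y^2 + 8y = (-(1/168)y - 1/42)(-168y^2 - 336y) + (0)
Last nonzero remainder: -168y^2 - 336y. Dividing through by -168 gives the monic gcd y^2 + 2y.

y^2 + 2y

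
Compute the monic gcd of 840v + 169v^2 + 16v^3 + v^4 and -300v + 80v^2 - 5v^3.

Euclidean algorithm in ℚ[v]:
  v^4 + 16v^3 + 169v^2 + 840v = (-(1/5)v - 32/5)(-5v^3 + 80v^2 - 300v) + (621v^2 - 1080v)
  -5v^3 + 80v^2 - 300v = (-(5/621)v + 1640/14283)(621v^2 - 1080v) + (-(93100/529)v)
  621v^2 - 1080v = (-(328509/93100)v + 28566/4655)(-(93100/529)v) + (0)
Last nonzero remainder: -(93100/529)v. Dividing through by -93100/529 gives the monic gcd v.

v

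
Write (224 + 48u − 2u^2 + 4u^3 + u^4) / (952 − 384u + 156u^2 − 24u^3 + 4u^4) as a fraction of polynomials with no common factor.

Apply the Euclidean algorithm:
  u^4 + 4u^3 − 2u^2 + 48u + 224 = (1/4)(4u^4 − 24u^3 + 156u^2 − 384u + 952) + (10u^3 − 41u^2 + 144u − 14)
  4u^4 − 24u^3 + 156u^2 − 384u + 952 = ((2/5)u − 19/25)(10u^3 − 41u^2 + 144u − 14) + ((1681/25)u^2 − (6724/25)u + 23534/25)
  10u^3 − 41u^2 + 144u − 14 = ((250/1681)u − 25/1681)((1681/25)u^2 − (6724/25)u + 23534/25) + (0)
Last nonzero remainder: (1681/25)u^2 − (6724/25)u + 23534/25. Dividing through by 1681/25 gives the monic gcd u^2 − 4u + 14.
Cancel u^2 − 4u + 14 from numerator and denominator to get the reduced form.

(16 + 8u + u^2)/(68 − 8u + 4u^2)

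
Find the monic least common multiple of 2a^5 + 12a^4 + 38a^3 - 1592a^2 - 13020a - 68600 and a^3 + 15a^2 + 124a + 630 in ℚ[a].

By polynomial division,
  2a^5 + 12a^4 + 38a^3 - 1592a^2 - 13020a - 68600 = (2a^2 - 18a + 60)(a^3 + 15a^2 + 124a + 630) + (-1520a^2 - 9120a - 106400)
  a^3 + 15a^2 + 124a + 630 = (-(1/1520)a - 9/1520)(-1520a^2 - 9120a - 106400) + (0)
Last nonzero remainder: -1520a^2 - 9120a - 106400. Dividing through by -1520 gives the monic gcd a^2 + 6a + 70.
Then lcm(f, g) = f·g / gcd(f, g); expanding and making the result monic gives the answer.

a^6 + 15a^5 + 73a^4 - 625a^3 - 13674a^2 - 92890a - 308700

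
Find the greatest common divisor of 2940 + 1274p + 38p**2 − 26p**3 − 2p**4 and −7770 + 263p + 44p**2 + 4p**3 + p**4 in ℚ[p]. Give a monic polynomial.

−70 + 3p + p**2

By polynomial division,
  −2p**4 − 26p**3 + 38p**2 + 1274p + 2940 = (−2)(p**4 + 4p**3 + 44p**2 + 263p − 7770) + (−18p**3 + 126p**2 + 1800p − 12600)
  p**4 + 4p**3 + 44p**2 + 263p − 7770 = (−(1/18)p − 11/18)(−18p**3 + 126p**2 + 1800p − 12600) + (221p**2 + 663p − 15470)
  −18p**3 + 126p**2 + 1800p − 12600 = (−(18/221)p + 180/221)(221p**2 + 663p − 15470) + (0)
Last nonzero remainder: 221p**2 + 663p − 15470. Dividing through by 221 gives the monic gcd p**2 + 3p − 70.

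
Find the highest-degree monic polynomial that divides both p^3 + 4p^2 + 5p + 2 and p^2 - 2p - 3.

Apply the Euclidean algorithm:
  p^3 + 4p^2 + 5p + 2 = (p + 6)(p^2 - 2p - 3) + (20p + 20)
  p^2 - 2p - 3 = ((1/20)p - 3/20)(20p + 20) + (0)
Last nonzero remainder: 20p + 20. Dividing through by 20 gives the monic gcd p + 1.

p + 1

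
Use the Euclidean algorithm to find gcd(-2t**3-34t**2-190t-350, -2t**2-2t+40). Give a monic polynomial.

By polynomial division,
  -2t**3-34t**2-190t-350 = (t+16)(-2t**2-2t+40) + (-198t-990)
  -2t**2-2t+40 = ((1/99)t-4/99)(-198t-990) + (0)
Last nonzero remainder: -198t-990. Dividing through by -198 gives the monic gcd t+5.

t+5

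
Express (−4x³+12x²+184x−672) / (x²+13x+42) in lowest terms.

Apply the Euclidean algorithm:
  −4x³+12x²+184x−672 = (−4x+64)(x²+13x+42) + (−480x−3360)
  x²+13x+42 = (−(1/480)x−1/80)(−480x−3360) + (0)
Last nonzero remainder: −480x−3360. Dividing through by −480 gives the monic gcd x+7.
Cancel x+7 from numerator and denominator to get the reduced form.

(−4x²+40x−96)/(x+6)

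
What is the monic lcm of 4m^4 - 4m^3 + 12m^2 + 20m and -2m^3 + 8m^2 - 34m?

Repeated division with remainder:
  4m^4 - 4m^3 + 12m^2 + 20m = (-2m - 6)(-2m^3 + 8m^2 - 34m) + (-8m^2 - 184m)
  -2m^3 + 8m^2 - 34m = ((1/4)m - 27/4)(-8m^2 - 184m) + (-1276m)
  -8m^2 - 184m = ((2/319)m + 46/319)(-1276m) + (0)
Last nonzero remainder: -1276m. Dividing through by -1276 gives the monic gcd m.
Then lcm(f, g) = f·g / gcd(f, g); expanding and making the result monic gives the answer.

m^6 - 5m^5 + 24m^4 - 24m^3 + 31m^2 + 85m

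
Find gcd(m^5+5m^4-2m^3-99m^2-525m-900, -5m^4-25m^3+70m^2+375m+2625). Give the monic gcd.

m^3-2m^2-75

Repeated division with remainder:
  m^5+5m^4-2m^3-99m^2-525m-900 = (-(1/5)m)(-5m^4-25m^3+70m^2+375m+2625) + (12m^3-24m^2-900)
  -5m^4-25m^3+70m^2+375m+2625 = (-(5/12)m-35/12)(12m^3-24m^2-900) + (0)
Last nonzero remainder: 12m^3-24m^2-900. Dividing through by 12 gives the monic gcd m^3-2m^2-75.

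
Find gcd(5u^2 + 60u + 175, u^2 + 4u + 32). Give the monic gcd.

Euclidean algorithm in ℚ[u]:
  5u^2 + 60u + 175 = (5)(u^2 + 4u + 32) + (40u + 15)
  u^2 + 4u + 32 = ((1/40)u + 29/320)(40u + 15) + (1961/64)
  40u + 15 = ((2560/1961)u + 960/1961)(1961/64) + (0)
The last nonzero remainder is the constant 1961/64, so the polynomials are coprime and gcd = 1.

1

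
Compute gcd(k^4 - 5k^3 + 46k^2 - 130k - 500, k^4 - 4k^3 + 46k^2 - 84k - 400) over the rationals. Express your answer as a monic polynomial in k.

k^3 + 46k + 100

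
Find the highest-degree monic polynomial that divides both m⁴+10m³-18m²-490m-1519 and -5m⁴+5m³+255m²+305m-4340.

m³+3m²-39m-217

Euclidean algorithm in ℚ[m]:
  m⁴+10m³-18m²-490m-1519 = (-1/5)(-5m⁴+5m³+255m²+305m-4340) + (11m³+33m²-429m-2387)
  -5m⁴+5m³+255m²+305m-4340 = (-(5/11)m+20/11)(11m³+33m²-429m-2387) + (0)
Last nonzero remainder: 11m³+33m²-429m-2387. Dividing through by 11 gives the monic gcd m³+3m²-39m-217.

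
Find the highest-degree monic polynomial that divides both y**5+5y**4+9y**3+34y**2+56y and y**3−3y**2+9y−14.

Repeated division with remainder:
  y**5+5y**4+9y**3+34y**2+56y = (y**2+8y+24)(y**3−3y**2+9y−14) + (48y**2−48y+336)
  y**3−3y**2+9y−14 = ((1/48)y−1/24)(48y**2−48y+336) + (0)
Last nonzero remainder: 48y**2−48y+336. Dividing through by 48 gives the monic gcd y**2−y+7.

y**2−y+7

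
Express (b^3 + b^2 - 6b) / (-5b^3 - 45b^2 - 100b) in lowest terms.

Apply the Euclidean algorithm:
  b^3 + b^2 - 6b = (-1/5)(-5b^3 - 45b^2 - 100b) + (-8b^2 - 26b)
  -5b^3 - 45b^2 - 100b = ((5/8)b + 115/32)(-8b^2 - 26b) + (-(105/16)b)
  -8b^2 - 26b = ((128/105)b + 416/105)(-(105/16)b) + (0)
Last nonzero remainder: -(105/16)b. Dividing through by -105/16 gives the monic gcd b.
Cancel b from numerator and denominator to get the reduced form.

(-b^2 - b + 6)/(5b^2 + 45b + 100)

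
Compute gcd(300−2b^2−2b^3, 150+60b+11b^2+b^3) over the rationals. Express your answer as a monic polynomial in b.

30+6b+b^2

Euclidean algorithm in ℚ[b]:
  −2b^3−2b^2+300 = (−2)(b^3+11b^2+60b+150) + (20b^2+120b+600)
  b^3+11b^2+60b+150 = ((1/20)b+1/4)(20b^2+120b+600) + (0)
Last nonzero remainder: 20b^2+120b+600. Dividing through by 20 gives the monic gcd b^2+6b+30.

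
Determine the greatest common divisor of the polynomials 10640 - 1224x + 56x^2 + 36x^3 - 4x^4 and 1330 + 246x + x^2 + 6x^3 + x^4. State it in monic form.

Apply the Euclidean algorithm:
  -4x^4 + 36x^3 + 56x^2 - 1224x + 10640 = (-4)(x^4 + 6x^3 + x^2 + 246x + 1330) + (60x^3 + 60x^2 - 240x + 15960)
  x^4 + 6x^3 + x^2 + 246x + 1330 = ((1/60)x + 1/12)(60x^3 + 60x^2 - 240x + 15960) + (0)
Last nonzero remainder: 60x^3 + 60x^2 - 240x + 15960. Dividing through by 60 gives the monic gcd x^3 + x^2 - 4x + 266.

266 - 4x + x^2 + x^3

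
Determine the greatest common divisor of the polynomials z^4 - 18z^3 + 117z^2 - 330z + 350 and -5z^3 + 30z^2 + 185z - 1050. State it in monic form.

Repeated division with remainder:
  z^4 - 18z^3 + 117z^2 - 330z + 350 = (-(1/5)z + 12/5)(-5z^3 + 30z^2 + 185z - 1050) + (82z^2 - 984z + 2870)
  -5z^3 + 30z^2 + 185z - 1050 = (-(5/82)z - 15/41)(82z^2 - 984z + 2870) + (0)
Last nonzero remainder: 82z^2 - 984z + 2870. Dividing through by 82 gives the monic gcd z^2 - 12z + 35.

z^2 - 12z + 35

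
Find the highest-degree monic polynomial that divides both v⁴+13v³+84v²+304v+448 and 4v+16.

Euclidean algorithm in ℚ[v]:
  v⁴+13v³+84v²+304v+448 = ((1/4)v³+(9/4)v²+12v+28)(4v+16) + (0)
Last nonzero remainder: 4v+16. Dividing through by 4 gives the monic gcd v+4.

v+4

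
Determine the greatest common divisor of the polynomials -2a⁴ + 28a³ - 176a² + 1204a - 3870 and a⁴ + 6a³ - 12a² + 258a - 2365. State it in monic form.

Apply the Euclidean algorithm:
  -2a⁴ + 28a³ - 176a² + 1204a - 3870 = (-2)(a⁴ + 6a³ - 12a² + 258a - 2365) + (40a³ - 200a² + 1720a - 8600)
  a⁴ + 6a³ - 12a² + 258a - 2365 = ((1/40)a + 11/40)(40a³ - 200a² + 1720a - 8600) + (0)
Last nonzero remainder: 40a³ - 200a² + 1720a - 8600. Dividing through by 40 gives the monic gcd a³ - 5a² + 43a - 215.

a³ - 5a² + 43a - 215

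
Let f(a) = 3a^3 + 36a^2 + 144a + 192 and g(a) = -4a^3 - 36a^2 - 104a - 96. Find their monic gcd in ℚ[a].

Euclidean algorithm in ℚ[a]:
  3a^3 + 36a^2 + 144a + 192 = (-3/4)(-4a^3 - 36a^2 - 104a - 96) + (9a^2 + 66a + 120)
  -4a^3 - 36a^2 - 104a - 96 = (-(4/9)a - 20/27)(9a^2 + 66a + 120) + (-(16/9)a - 64/9)
  9a^2 + 66a + 120 = (-(81/16)a - 135/8)(-(16/9)a - 64/9) + (0)
Last nonzero remainder: -(16/9)a - 64/9. Dividing through by -16/9 gives the monic gcd a + 4.

a + 4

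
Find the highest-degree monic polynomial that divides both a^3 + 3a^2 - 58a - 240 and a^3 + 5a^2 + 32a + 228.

Repeated division with remainder:
  a^3 + 3a^2 - 58a - 240 = (a^3 + 5a^2 + 32a + 228) + (-2a^2 - 90a - 468)
  a^3 + 5a^2 + 32a + 228 = (-(1/2)a + 20)(-2a^2 - 90a - 468) + (1598a + 9588)
  -2a^2 - 90a - 468 = (-(1/799)a - 39/799)(1598a + 9588) + (0)
Last nonzero remainder: 1598a + 9588. Dividing through by 1598 gives the monic gcd a + 6.

a + 6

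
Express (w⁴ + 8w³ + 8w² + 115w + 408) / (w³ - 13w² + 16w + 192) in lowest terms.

(w³ + 5w² - 7w + 136)/(w² - 16w + 64)

By polynomial division,
  w⁴ + 8w³ + 8w² + 115w + 408 = (w + 21)(w³ - 13w² + 16w + 192) + (265w² - 413w - 3624)
  w³ - 13w² + 16w + 192 = ((1/265)w - 3032/70225)(265w² - 413w - 3624) + ((831744/70225)w + 2495232/70225)
  265w² - 413w - 3624 = ((18609625/831744)w - 10603975/103968)((831744/70225)w + 2495232/70225) + (0)
Last nonzero remainder: (831744/70225)w + 2495232/70225. Dividing through by 831744/70225 gives the monic gcd w + 3.
Cancel w + 3 from numerator and denominator to get the reduced form.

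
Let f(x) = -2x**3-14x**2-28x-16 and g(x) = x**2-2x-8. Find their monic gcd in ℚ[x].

Apply the Euclidean algorithm:
  -2x**3-14x**2-28x-16 = (-2x-18)(x**2-2x-8) + (-80x-160)
  x**2-2x-8 = (-(1/80)x+1/20)(-80x-160) + (0)
Last nonzero remainder: -80x-160. Dividing through by -80 gives the monic gcd x+2.

x+2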